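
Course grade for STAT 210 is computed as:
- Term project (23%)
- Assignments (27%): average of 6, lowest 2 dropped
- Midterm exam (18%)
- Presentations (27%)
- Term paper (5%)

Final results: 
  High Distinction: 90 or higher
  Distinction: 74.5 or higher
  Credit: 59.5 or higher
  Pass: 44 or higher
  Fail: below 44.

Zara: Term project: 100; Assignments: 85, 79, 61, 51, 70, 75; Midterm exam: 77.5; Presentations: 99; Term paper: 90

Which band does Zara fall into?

Distinction

Assignments: drop 51, 61 → average of remaining 4 = 309/4 = 77.25
Weighted total:
  Term project 100 × 0.23 = 23
  Assignments 77.25 × 0.27 = 20.8575
  Midterm exam 77.5 × 0.18 = 13.95
  Presentations 99 × 0.27 = 26.73
  Term paper 90 × 0.05 = 4.5
Sum = 89.0375
89.0375 is ≥ 74.5 and < 90 → Distinction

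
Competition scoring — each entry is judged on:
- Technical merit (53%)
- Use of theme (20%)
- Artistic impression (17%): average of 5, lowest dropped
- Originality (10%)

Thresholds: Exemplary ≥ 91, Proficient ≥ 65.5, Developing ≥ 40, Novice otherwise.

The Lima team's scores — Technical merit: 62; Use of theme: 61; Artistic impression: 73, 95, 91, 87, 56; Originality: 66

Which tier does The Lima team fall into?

Proficient

Artistic impression: drop 56 → average of remaining 4 = 346/4 = 86.5
Weighted total:
  Technical merit 62 × 0.53 = 32.86
  Use of theme 61 × 0.2 = 12.2
  Artistic impression 86.5 × 0.17 = 14.705
  Originality 66 × 0.1 = 6.6
Sum = 66.365
66.365 is ≥ 65.5 and < 91 → Proficient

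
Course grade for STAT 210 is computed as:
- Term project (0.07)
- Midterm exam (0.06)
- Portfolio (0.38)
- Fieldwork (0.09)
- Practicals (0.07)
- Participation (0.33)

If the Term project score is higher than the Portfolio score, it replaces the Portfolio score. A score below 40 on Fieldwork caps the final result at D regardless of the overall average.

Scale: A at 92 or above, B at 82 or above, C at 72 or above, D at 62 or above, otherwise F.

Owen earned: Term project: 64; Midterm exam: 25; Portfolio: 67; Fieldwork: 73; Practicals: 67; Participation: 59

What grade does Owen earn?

D

Term project (64) ≤ Portfolio (67), so Portfolio stays at 67.
Fieldwork score 73 ≥ 40: minimum met.
Weighted total:
  Term project 64 × 0.07 = 4.48
  Midterm exam 25 × 0.06 = 1.5
  Portfolio 67 × 0.38 = 25.46
  Fieldwork 73 × 0.09 = 6.57
  Practicals 67 × 0.07 = 4.69
  Participation 59 × 0.33 = 19.47
Sum = 62.17
62.17 is ≥ 62 and < 72 → D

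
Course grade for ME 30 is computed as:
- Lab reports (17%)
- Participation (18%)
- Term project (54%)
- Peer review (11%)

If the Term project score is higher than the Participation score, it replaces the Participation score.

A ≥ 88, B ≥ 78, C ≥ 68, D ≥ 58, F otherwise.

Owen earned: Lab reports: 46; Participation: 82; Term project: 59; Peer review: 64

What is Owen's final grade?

D

Term project (59) ≤ Participation (82), so Participation stays at 82.
Weighted total:
  Lab reports 46 × 0.17 = 7.82
  Participation 82 × 0.18 = 14.76
  Term project 59 × 0.54 = 31.86
  Peer review 64 × 0.11 = 7.04
Sum = 61.48
61.48 is ≥ 58 and < 68 → D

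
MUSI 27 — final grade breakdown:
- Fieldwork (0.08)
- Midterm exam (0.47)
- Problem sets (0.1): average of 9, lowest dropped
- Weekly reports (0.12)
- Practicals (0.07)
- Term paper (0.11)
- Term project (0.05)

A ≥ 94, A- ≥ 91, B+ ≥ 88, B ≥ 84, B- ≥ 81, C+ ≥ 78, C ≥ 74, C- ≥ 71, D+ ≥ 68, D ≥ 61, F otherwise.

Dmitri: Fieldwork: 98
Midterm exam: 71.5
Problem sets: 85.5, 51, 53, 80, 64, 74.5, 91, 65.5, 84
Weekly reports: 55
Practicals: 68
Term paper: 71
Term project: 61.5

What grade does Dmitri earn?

Problem sets: drop 51 → average of remaining 8 = 597.5/8 = 74.6875
Weighted total:
  Fieldwork 98 × 0.08 = 7.84
  Midterm exam 71.5 × 0.47 = 33.605
  Problem sets 74.6875 × 0.1 = 7.46875
  Weekly reports 55 × 0.12 = 6.6
  Practicals 68 × 0.07 = 4.76
  Term paper 71 × 0.11 = 7.81
  Term project 61.5 × 0.05 = 3.075
Sum = 71.15875
71.15875 is ≥ 71 and < 74 → C-

C-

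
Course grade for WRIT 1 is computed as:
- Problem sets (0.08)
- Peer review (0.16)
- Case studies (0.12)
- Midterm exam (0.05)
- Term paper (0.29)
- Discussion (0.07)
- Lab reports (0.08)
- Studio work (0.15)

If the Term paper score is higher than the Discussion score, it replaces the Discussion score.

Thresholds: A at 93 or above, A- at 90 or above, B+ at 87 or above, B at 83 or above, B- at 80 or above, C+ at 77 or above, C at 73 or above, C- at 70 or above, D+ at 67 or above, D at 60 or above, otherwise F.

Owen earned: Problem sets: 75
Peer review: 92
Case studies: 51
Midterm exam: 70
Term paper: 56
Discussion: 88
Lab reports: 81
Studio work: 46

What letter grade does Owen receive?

D

Term paper (56) ≤ Discussion (88), so Discussion stays at 88.
Weighted total:
  Problem sets 75 × 0.08 = 6
  Peer review 92 × 0.16 = 14.72
  Case studies 51 × 0.12 = 6.12
  Midterm exam 70 × 0.05 = 3.5
  Term paper 56 × 0.29 = 16.24
  Discussion 88 × 0.07 = 6.16
  Lab reports 81 × 0.08 = 6.48
  Studio work 46 × 0.15 = 6.9
Sum = 66.12
66.12 is ≥ 60 and < 67 → D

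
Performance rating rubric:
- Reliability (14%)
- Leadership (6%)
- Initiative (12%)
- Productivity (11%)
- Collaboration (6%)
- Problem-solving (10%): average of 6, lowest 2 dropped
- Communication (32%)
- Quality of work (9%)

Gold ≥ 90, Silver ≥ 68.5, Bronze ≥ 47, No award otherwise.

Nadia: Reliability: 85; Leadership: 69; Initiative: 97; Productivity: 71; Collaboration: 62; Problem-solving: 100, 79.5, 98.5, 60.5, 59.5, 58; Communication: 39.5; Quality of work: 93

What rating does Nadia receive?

Silver

Problem-solving: drop 58, 59.5 → average of remaining 4 = 338.5/4 = 84.625
Weighted total:
  Reliability 85 × 0.14 = 11.9
  Leadership 69 × 0.06 = 4.14
  Initiative 97 × 0.12 = 11.64
  Productivity 71 × 0.11 = 7.81
  Collaboration 62 × 0.06 = 3.72
  Problem-solving 84.625 × 0.1 = 8.4625
  Communication 39.5 × 0.32 = 12.64
  Quality of work 93 × 0.09 = 8.37
Sum = 68.6825
68.6825 is ≥ 68.5 and < 90 → Silver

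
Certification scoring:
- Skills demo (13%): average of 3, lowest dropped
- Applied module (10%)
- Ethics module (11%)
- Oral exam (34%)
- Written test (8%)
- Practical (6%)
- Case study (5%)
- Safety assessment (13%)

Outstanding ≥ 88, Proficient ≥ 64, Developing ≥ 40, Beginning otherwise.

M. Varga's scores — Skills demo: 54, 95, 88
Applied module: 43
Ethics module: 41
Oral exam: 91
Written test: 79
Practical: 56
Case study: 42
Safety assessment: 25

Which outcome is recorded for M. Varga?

Proficient

Skills demo: drop 54 → average of remaining 2 = 183/2 = 91.5
Weighted total:
  Skills demo 91.5 × 0.13 = 11.895
  Applied module 43 × 0.1 = 4.3
  Ethics module 41 × 0.11 = 4.51
  Oral exam 91 × 0.34 = 30.94
  Written test 79 × 0.08 = 6.32
  Practical 56 × 0.06 = 3.36
  Case study 42 × 0.05 = 2.1
  Safety assessment 25 × 0.13 = 3.25
Sum = 66.675
66.675 is ≥ 64 and < 88 → Proficient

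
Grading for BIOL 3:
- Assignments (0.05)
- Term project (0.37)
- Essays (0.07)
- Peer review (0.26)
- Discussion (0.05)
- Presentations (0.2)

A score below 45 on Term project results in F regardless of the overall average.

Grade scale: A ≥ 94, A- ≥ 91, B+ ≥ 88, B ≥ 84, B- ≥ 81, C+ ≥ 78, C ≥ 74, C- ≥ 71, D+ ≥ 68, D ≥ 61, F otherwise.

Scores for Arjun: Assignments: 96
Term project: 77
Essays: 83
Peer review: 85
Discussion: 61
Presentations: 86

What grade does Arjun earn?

Term project score 77 ≥ 45: minimum met.
Weighted total:
  Assignments 96 × 0.05 = 4.8
  Term project 77 × 0.37 = 28.49
  Essays 83 × 0.07 = 5.81
  Peer review 85 × 0.26 = 22.1
  Discussion 61 × 0.05 = 3.05
  Presentations 86 × 0.2 = 17.2
Sum = 81.45
81.45 is ≥ 81 and < 84 → B-

B-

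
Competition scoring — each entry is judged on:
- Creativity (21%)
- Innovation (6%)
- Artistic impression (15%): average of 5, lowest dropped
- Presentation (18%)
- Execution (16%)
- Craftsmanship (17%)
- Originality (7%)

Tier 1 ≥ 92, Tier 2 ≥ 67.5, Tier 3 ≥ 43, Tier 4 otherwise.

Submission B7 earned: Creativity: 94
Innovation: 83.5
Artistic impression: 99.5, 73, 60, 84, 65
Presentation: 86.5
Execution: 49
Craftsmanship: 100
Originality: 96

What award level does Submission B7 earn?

Artistic impression: drop 60 → average of remaining 4 = 321.5/4 = 80.375
Weighted total:
  Creativity 94 × 0.21 = 19.74
  Innovation 83.5 × 0.06 = 5.01
  Artistic impression 80.375 × 0.15 = 12.05625
  Presentation 86.5 × 0.18 = 15.57
  Execution 49 × 0.16 = 7.84
  Craftsmanship 100 × 0.17 = 17
  Originality 96 × 0.07 = 6.72
Sum = 83.93625
83.93625 is ≥ 67.5 and < 92 → Tier 2

Tier 2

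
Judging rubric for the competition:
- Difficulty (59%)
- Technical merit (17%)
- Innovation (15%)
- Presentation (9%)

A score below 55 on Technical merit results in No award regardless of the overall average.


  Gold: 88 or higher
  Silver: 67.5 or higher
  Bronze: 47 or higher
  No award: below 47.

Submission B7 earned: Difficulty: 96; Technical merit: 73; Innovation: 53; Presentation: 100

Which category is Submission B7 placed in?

Silver

Technical merit score 73 ≥ 55: minimum met.
Weighted total:
  Difficulty 96 × 0.59 = 56.64
  Technical merit 73 × 0.17 = 12.41
  Innovation 53 × 0.15 = 7.95
  Presentation 100 × 0.09 = 9
Sum = 86
86 is ≥ 67.5 and < 88 → Silver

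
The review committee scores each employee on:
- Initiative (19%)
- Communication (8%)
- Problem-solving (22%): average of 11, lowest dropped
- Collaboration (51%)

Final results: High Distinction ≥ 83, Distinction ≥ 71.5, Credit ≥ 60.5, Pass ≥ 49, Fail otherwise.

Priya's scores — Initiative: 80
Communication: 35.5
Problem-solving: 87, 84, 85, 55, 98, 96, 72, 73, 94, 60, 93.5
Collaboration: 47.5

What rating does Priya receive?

Credit

Problem-solving: drop 55 → average of remaining 10 = 842.5/10 = 84.25
Weighted total:
  Initiative 80 × 0.19 = 15.2
  Communication 35.5 × 0.08 = 2.84
  Problem-solving 84.25 × 0.22 = 18.535
  Collaboration 47.5 × 0.51 = 24.225
Sum = 60.8
60.8 is ≥ 60.5 and < 71.5 → Credit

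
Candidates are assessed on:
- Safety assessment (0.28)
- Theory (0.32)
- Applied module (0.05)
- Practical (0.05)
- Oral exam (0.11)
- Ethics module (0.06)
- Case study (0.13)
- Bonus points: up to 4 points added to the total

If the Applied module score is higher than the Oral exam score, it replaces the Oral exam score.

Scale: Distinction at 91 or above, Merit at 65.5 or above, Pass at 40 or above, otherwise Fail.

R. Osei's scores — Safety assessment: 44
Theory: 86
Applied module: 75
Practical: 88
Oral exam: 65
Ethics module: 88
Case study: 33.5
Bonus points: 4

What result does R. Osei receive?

Merit

Applied module (75) > Oral exam (65), so Oral exam counts as 75.
Weighted total:
  Safety assessment 44 × 0.28 = 12.32
  Theory 86 × 0.32 = 27.52
  Applied module 75 × 0.05 = 3.75
  Practical 88 × 0.05 = 4.4
  Oral exam 75 × 0.11 = 8.25
  Ethics module 88 × 0.06 = 5.28
  Case study 33.5 × 0.13 = 4.355
Sum = 65.875
Bonus points: 65.875 + 4 = 69.875
69.875 is ≥ 65.5 and < 91 → Merit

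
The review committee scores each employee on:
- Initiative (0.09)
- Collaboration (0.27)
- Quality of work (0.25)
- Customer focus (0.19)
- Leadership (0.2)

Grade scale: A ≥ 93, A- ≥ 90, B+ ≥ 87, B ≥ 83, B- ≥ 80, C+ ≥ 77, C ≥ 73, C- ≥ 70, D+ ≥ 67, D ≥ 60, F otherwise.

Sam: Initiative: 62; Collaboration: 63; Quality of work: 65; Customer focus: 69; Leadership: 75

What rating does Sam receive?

D

Weighted total:
  Initiative 62 × 0.09 = 5.58
  Collaboration 63 × 0.27 = 17.01
  Quality of work 65 × 0.25 = 16.25
  Customer focus 69 × 0.19 = 13.11
  Leadership 75 × 0.2 = 15
Sum = 66.95
66.95 is ≥ 60 and < 67 → D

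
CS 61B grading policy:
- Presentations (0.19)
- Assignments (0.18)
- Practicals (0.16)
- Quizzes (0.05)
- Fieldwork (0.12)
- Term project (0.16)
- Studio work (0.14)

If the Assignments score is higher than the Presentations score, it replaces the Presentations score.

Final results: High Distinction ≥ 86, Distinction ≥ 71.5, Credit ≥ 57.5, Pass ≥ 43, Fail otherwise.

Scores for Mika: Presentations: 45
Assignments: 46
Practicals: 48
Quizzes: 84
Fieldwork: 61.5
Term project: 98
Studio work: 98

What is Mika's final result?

Credit

Assignments (46) > Presentations (45), so Presentations counts as 46.
Weighted total:
  Presentations 46 × 0.19 = 8.74
  Assignments 46 × 0.18 = 8.28
  Practicals 48 × 0.16 = 7.68
  Quizzes 84 × 0.05 = 4.2
  Fieldwork 61.5 × 0.12 = 7.38
  Term project 98 × 0.16 = 15.68
  Studio work 98 × 0.14 = 13.72
Sum = 65.68
65.68 is ≥ 57.5 and < 71.5 → Credit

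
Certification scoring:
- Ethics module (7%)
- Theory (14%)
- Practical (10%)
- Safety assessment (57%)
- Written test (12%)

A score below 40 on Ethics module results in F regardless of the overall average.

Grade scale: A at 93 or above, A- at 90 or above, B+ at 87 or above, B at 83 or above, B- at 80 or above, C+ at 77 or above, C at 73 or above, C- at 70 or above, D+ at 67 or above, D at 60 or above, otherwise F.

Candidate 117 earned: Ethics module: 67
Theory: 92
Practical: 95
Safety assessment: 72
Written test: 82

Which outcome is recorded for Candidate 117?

Ethics module score 67 ≥ 40: minimum met.
Weighted total:
  Ethics module 67 × 0.07 = 4.69
  Theory 92 × 0.14 = 12.88
  Practical 95 × 0.1 = 9.5
  Safety assessment 72 × 0.57 = 41.04
  Written test 82 × 0.12 = 9.84
Sum = 77.95
77.95 is ≥ 77 and < 80 → C+

C+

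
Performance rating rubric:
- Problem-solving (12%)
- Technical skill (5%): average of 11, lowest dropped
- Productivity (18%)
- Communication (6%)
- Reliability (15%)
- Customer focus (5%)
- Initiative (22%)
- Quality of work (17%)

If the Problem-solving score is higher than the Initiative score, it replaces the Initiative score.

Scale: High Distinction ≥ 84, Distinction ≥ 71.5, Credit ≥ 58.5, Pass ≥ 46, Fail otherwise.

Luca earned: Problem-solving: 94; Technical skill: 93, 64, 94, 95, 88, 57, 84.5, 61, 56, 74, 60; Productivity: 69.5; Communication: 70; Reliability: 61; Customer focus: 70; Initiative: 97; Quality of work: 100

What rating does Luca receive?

Technical skill: drop 56 → average of remaining 10 = 770.5/10 = 77.05
Problem-solving (94) ≤ Initiative (97), so Initiative stays at 97.
Weighted total:
  Problem-solving 94 × 0.12 = 11.28
  Technical skill 77.05 × 0.05 = 3.8525
  Productivity 69.5 × 0.18 = 12.51
  Communication 70 × 0.06 = 4.2
  Reliability 61 × 0.15 = 9.15
  Customer focus 70 × 0.05 = 3.5
  Initiative 97 × 0.22 = 21.34
  Quality of work 100 × 0.17 = 17
Sum = 82.8325
82.8325 is ≥ 71.5 and < 84 → Distinction

Distinction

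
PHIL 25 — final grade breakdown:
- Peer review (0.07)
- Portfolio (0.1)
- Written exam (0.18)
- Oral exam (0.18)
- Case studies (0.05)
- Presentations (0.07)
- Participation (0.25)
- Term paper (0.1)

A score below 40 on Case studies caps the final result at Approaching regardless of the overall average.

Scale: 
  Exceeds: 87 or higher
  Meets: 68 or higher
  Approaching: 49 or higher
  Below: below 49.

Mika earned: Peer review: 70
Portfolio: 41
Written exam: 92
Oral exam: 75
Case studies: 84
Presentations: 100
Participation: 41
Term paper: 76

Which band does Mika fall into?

Case studies score 84 ≥ 40: minimum met.
Weighted total:
  Peer review 70 × 0.07 = 4.9
  Portfolio 41 × 0.1 = 4.1
  Written exam 92 × 0.18 = 16.56
  Oral exam 75 × 0.18 = 13.5
  Case studies 84 × 0.05 = 4.2
  Presentations 100 × 0.07 = 7
  Participation 41 × 0.25 = 10.25
  Term paper 76 × 0.1 = 7.6
Sum = 68.11
68.11 is ≥ 68 and < 87 → Meets

Meets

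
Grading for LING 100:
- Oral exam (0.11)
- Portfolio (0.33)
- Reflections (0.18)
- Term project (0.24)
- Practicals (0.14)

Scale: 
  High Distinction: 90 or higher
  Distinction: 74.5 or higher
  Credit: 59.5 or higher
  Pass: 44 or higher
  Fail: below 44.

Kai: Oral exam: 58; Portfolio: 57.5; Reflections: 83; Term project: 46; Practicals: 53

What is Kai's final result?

Pass

Weighted total:
  Oral exam 58 × 0.11 = 6.38
  Portfolio 57.5 × 0.33 = 18.975
  Reflections 83 × 0.18 = 14.94
  Term project 46 × 0.24 = 11.04
  Practicals 53 × 0.14 = 7.42
Sum = 58.755
58.755 is ≥ 44 and < 59.5 → Pass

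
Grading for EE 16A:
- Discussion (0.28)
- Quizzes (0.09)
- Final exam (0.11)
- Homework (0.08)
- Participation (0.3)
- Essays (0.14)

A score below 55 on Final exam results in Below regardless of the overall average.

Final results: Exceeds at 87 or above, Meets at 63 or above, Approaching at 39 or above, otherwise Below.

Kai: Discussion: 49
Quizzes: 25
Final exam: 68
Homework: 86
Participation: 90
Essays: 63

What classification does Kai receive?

Final exam score 68 ≥ 55: minimum met.
Weighted total:
  Discussion 49 × 0.28 = 13.72
  Quizzes 25 × 0.09 = 2.25
  Final exam 68 × 0.11 = 7.48
  Homework 86 × 0.08 = 6.88
  Participation 90 × 0.3 = 27
  Essays 63 × 0.14 = 8.82
Sum = 66.15
66.15 is ≥ 63 and < 87 → Meets

Meets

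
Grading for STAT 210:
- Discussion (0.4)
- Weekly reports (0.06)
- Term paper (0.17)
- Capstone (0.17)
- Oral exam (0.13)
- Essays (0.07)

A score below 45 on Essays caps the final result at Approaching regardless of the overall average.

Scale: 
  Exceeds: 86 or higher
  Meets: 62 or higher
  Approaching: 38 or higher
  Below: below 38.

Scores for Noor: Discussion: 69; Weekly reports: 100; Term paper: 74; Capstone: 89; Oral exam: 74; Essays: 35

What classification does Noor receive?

Approaching

Essays score 35 < 45: minimum not met.
Weighted total:
  Discussion 69 × 0.4 = 27.6
  Weekly reports 100 × 0.06 = 6
  Term paper 74 × 0.17 = 12.58
  Capstone 89 × 0.17 = 15.13
  Oral exam 74 × 0.13 = 9.62
  Essays 35 × 0.07 = 2.45
Sum = 73.38
73.38 would be Meets; cap at Approaching applies → Approaching.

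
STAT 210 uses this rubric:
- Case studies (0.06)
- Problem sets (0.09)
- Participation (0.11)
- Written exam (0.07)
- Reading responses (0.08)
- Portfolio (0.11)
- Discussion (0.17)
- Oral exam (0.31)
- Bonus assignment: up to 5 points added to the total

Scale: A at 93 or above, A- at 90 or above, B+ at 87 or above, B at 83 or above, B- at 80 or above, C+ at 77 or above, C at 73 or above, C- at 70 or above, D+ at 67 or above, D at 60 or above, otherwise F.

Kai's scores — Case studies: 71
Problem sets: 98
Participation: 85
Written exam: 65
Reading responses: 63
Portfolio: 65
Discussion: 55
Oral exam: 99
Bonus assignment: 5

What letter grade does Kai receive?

Weighted total:
  Case studies 71 × 0.06 = 4.26
  Problem sets 98 × 0.09 = 8.82
  Participation 85 × 0.11 = 9.35
  Written exam 65 × 0.07 = 4.55
  Reading responses 63 × 0.08 = 5.04
  Portfolio 65 × 0.11 = 7.15
  Discussion 55 × 0.17 = 9.35
  Oral exam 99 × 0.31 = 30.69
Sum = 79.21
Bonus assignment: 79.21 + 5 = 84.21
84.21 is ≥ 83 and < 87 → B

B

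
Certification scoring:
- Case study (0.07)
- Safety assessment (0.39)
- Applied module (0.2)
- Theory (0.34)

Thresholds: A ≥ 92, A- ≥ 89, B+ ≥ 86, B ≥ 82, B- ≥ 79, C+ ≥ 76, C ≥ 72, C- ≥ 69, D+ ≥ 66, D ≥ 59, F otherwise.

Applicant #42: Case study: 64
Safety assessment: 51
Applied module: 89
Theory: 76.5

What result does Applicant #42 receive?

Weighted total:
  Case study 64 × 0.07 = 4.48
  Safety assessment 51 × 0.39 = 19.89
  Applied module 89 × 0.2 = 17.8
  Theory 76.5 × 0.34 = 26.01
Sum = 68.18
68.18 is ≥ 66 and < 69 → D+

D+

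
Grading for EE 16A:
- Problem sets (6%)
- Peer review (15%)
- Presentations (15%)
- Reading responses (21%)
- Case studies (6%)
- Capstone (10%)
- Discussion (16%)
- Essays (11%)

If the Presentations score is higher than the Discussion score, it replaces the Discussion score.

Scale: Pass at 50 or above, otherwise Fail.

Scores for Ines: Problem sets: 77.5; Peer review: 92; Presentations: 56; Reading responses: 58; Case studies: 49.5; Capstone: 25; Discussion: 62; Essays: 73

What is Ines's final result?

Pass

Presentations (56) ≤ Discussion (62), so Discussion stays at 62.
Weighted total:
  Problem sets 77.5 × 0.06 = 4.65
  Peer review 92 × 0.15 = 13.8
  Presentations 56 × 0.15 = 8.4
  Reading responses 58 × 0.21 = 12.18
  Case studies 49.5 × 0.06 = 2.97
  Capstone 25 × 0.1 = 2.5
  Discussion 62 × 0.16 = 9.92
  Essays 73 × 0.11 = 8.03
Sum = 62.45
62.45 ≥ 50 → Pass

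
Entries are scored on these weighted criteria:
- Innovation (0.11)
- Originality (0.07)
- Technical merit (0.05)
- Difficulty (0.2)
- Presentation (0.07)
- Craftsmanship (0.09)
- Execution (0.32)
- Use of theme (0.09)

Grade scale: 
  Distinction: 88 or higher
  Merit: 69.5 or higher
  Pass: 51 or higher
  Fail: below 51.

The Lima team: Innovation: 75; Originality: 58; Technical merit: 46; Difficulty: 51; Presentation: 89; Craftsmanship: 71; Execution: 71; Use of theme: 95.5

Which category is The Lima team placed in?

Weighted total:
  Innovation 75 × 0.11 = 8.25
  Originality 58 × 0.07 = 4.06
  Technical merit 46 × 0.05 = 2.3
  Difficulty 51 × 0.2 = 10.2
  Presentation 89 × 0.07 = 6.23
  Craftsmanship 71 × 0.09 = 6.39
  Execution 71 × 0.32 = 22.72
  Use of theme 95.5 × 0.09 = 8.595
Sum = 68.745
68.745 is ≥ 51 and < 69.5 → Pass

Pass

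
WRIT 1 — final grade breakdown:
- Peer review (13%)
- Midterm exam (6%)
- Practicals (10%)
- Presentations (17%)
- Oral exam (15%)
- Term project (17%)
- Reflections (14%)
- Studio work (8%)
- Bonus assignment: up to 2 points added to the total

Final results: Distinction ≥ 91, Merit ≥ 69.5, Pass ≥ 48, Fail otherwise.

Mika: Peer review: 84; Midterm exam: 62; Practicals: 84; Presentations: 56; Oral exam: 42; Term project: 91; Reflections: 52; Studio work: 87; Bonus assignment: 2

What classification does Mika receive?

Weighted total:
  Peer review 84 × 0.13 = 10.92
  Midterm exam 62 × 0.06 = 3.72
  Practicals 84 × 0.1 = 8.4
  Presentations 56 × 0.17 = 9.52
  Oral exam 42 × 0.15 = 6.3
  Term project 91 × 0.17 = 15.47
  Reflections 52 × 0.14 = 7.28
  Studio work 87 × 0.08 = 6.96
Sum = 68.57
Bonus assignment: 68.57 + 2 = 70.57
70.57 is ≥ 69.5 and < 91 → Merit

Merit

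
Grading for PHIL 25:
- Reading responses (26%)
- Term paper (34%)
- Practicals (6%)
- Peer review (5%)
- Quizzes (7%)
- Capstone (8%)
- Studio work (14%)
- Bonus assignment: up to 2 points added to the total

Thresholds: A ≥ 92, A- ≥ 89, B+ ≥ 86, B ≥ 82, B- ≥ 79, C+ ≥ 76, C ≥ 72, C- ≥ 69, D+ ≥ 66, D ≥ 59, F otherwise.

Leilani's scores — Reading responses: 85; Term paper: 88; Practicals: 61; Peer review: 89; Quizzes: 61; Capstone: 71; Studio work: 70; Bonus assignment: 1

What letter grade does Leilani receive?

Weighted total:
  Reading responses 85 × 0.26 = 22.1
  Term paper 88 × 0.34 = 29.92
  Practicals 61 × 0.06 = 3.66
  Peer review 89 × 0.05 = 4.45
  Quizzes 61 × 0.07 = 4.27
  Capstone 71 × 0.08 = 5.68
  Studio work 70 × 0.14 = 9.8
Sum = 79.88
Bonus assignment: 79.88 + 1 = 80.88
80.88 is ≥ 79 and < 82 → B-

B-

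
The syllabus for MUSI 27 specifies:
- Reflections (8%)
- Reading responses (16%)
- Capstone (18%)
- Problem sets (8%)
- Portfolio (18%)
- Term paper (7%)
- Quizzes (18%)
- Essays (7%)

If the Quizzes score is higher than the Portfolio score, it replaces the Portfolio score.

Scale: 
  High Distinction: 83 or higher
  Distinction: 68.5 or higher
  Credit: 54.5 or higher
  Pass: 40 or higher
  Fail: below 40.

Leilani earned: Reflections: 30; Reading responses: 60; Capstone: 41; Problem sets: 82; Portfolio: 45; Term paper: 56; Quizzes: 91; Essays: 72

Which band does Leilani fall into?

Quizzes (91) > Portfolio (45), so Portfolio counts as 91.
Weighted total:
  Reflections 30 × 0.08 = 2.4
  Reading responses 60 × 0.16 = 9.6
  Capstone 41 × 0.18 = 7.38
  Problem sets 82 × 0.08 = 6.56
  Portfolio 91 × 0.18 = 16.38
  Term paper 56 × 0.07 = 3.92
  Quizzes 91 × 0.18 = 16.38
  Essays 72 × 0.07 = 5.04
Sum = 67.66
67.66 is ≥ 54.5 and < 68.5 → Credit

Credit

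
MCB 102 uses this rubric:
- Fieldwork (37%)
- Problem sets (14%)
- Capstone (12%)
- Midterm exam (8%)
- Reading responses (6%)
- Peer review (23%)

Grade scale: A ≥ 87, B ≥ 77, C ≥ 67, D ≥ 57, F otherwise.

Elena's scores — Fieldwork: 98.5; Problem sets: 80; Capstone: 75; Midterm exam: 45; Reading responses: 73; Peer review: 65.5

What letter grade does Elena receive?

B

Weighted total:
  Fieldwork 98.5 × 0.37 = 36.445
  Problem sets 80 × 0.14 = 11.2
  Capstone 75 × 0.12 = 9
  Midterm exam 45 × 0.08 = 3.6
  Reading responses 73 × 0.06 = 4.38
  Peer review 65.5 × 0.23 = 15.065
Sum = 79.69
79.69 is ≥ 77 and < 87 → B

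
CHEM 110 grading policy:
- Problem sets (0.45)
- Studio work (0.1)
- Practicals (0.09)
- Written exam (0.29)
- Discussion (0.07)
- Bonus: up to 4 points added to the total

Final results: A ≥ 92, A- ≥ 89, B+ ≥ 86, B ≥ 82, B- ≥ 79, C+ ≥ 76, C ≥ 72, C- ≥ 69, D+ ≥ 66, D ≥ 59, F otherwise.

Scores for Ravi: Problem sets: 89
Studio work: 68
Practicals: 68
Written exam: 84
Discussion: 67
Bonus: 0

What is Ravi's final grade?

B

Weighted total:
  Problem sets 89 × 0.45 = 40.05
  Studio work 68 × 0.1 = 6.8
  Practicals 68 × 0.09 = 6.12
  Written exam 84 × 0.29 = 24.36
  Discussion 67 × 0.07 = 4.69
Sum = 82.02
Bonus: 82.02 + 0 = 82.02
82.02 is ≥ 82 and < 86 → B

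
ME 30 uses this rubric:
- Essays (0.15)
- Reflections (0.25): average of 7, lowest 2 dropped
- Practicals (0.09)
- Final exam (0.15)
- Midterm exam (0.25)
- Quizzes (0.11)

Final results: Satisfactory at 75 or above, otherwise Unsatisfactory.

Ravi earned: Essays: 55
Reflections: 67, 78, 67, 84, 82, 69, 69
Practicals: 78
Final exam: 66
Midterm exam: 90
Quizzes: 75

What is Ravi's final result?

Satisfactory

Reflections: drop 67, 67 → average of remaining 5 = 382/5 = 76.4
Weighted total:
  Essays 55 × 0.15 = 8.25
  Reflections 76.4 × 0.25 = 19.1
  Practicals 78 × 0.09 = 7.02
  Final exam 66 × 0.15 = 9.9
  Midterm exam 90 × 0.25 = 22.5
  Quizzes 75 × 0.11 = 8.25
Sum = 75.02
75.02 ≥ 75 → Satisfactory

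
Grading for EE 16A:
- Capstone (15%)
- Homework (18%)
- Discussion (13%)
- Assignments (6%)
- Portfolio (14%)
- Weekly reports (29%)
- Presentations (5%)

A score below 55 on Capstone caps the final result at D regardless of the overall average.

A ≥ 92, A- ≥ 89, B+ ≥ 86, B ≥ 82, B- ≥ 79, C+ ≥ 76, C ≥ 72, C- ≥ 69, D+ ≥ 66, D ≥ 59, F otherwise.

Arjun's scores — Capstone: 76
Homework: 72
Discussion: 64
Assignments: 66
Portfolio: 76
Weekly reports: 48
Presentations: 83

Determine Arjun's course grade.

Capstone score 76 ≥ 55: minimum met.
Weighted total:
  Capstone 76 × 0.15 = 11.4
  Homework 72 × 0.18 = 12.96
  Discussion 64 × 0.13 = 8.32
  Assignments 66 × 0.06 = 3.96
  Portfolio 76 × 0.14 = 10.64
  Weekly reports 48 × 0.29 = 13.92
  Presentations 83 × 0.05 = 4.15
Sum = 65.35
65.35 is ≥ 59 and < 66 → D

D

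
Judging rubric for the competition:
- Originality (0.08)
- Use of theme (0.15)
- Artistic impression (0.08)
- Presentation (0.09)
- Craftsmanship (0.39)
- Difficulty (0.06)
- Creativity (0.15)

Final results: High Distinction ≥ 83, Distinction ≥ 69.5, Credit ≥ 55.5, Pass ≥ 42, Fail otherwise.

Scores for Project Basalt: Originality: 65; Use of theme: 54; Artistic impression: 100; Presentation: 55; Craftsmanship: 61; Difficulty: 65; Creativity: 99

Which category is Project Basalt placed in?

Weighted total:
  Originality 65 × 0.08 = 5.2
  Use of theme 54 × 0.15 = 8.1
  Artistic impression 100 × 0.08 = 8
  Presentation 55 × 0.09 = 4.95
  Craftsmanship 61 × 0.39 = 23.79
  Difficulty 65 × 0.06 = 3.9
  Creativity 99 × 0.15 = 14.85
Sum = 68.79
68.79 is ≥ 55.5 and < 69.5 → Credit

Credit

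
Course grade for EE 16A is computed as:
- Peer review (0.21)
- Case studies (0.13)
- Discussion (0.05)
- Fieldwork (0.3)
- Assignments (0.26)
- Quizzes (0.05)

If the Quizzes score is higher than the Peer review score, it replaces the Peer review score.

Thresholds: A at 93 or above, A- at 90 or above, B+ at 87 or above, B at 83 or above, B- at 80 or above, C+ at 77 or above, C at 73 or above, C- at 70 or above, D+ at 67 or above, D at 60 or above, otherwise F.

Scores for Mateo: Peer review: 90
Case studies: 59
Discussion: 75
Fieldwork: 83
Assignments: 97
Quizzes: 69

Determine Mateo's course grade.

B

Quizzes (69) ≤ Peer review (90), so Peer review stays at 90.
Weighted total:
  Peer review 90 × 0.21 = 18.9
  Case studies 59 × 0.13 = 7.67
  Discussion 75 × 0.05 = 3.75
  Fieldwork 83 × 0.3 = 24.9
  Assignments 97 × 0.26 = 25.22
  Quizzes 69 × 0.05 = 3.45
Sum = 83.89
83.89 is ≥ 83 and < 87 → B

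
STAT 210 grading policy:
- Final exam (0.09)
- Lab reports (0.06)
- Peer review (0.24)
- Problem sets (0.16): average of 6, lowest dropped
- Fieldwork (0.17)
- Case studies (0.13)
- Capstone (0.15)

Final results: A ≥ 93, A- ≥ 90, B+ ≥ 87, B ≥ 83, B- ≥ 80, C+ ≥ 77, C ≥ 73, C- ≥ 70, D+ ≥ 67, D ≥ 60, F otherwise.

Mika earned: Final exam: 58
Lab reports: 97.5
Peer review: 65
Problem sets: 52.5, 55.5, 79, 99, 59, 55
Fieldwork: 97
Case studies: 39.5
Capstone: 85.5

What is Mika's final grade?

C-

Problem sets: drop 52.5 → average of remaining 5 = 347.5/5 = 69.5
Weighted total:
  Final exam 58 × 0.09 = 5.22
  Lab reports 97.5 × 0.06 = 5.85
  Peer review 65 × 0.24 = 15.6
  Problem sets 69.5 × 0.16 = 11.12
  Fieldwork 97 × 0.17 = 16.49
  Case studies 39.5 × 0.13 = 5.135
  Capstone 85.5 × 0.15 = 12.825
Sum = 72.24
72.24 is ≥ 70 and < 73 → C-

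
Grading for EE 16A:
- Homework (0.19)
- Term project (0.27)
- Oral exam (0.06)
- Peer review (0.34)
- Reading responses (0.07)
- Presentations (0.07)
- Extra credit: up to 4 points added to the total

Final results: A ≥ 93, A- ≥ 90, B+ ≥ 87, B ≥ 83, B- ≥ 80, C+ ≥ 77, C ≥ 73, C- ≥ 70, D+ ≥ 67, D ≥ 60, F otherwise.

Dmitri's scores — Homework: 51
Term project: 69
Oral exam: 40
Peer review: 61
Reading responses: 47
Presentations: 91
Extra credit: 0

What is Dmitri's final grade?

D

Weighted total:
  Homework 51 × 0.19 = 9.69
  Term project 69 × 0.27 = 18.63
  Oral exam 40 × 0.06 = 2.4
  Peer review 61 × 0.34 = 20.74
  Reading responses 47 × 0.07 = 3.29
  Presentations 91 × 0.07 = 6.37
Sum = 61.12
Extra credit: 61.12 + 0 = 61.12
61.12 is ≥ 60 and < 67 → D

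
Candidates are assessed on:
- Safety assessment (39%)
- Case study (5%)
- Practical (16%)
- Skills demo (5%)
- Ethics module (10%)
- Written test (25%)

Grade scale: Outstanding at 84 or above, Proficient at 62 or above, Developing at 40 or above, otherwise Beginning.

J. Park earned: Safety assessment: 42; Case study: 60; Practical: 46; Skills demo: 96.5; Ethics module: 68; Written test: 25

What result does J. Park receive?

Weighted total:
  Safety assessment 42 × 0.39 = 16.38
  Case study 60 × 0.05 = 3
  Practical 46 × 0.16 = 7.36
  Skills demo 96.5 × 0.05 = 4.825
  Ethics module 68 × 0.1 = 6.8
  Written test 25 × 0.25 = 6.25
Sum = 44.615
44.615 is ≥ 40 and < 62 → Developing

Developing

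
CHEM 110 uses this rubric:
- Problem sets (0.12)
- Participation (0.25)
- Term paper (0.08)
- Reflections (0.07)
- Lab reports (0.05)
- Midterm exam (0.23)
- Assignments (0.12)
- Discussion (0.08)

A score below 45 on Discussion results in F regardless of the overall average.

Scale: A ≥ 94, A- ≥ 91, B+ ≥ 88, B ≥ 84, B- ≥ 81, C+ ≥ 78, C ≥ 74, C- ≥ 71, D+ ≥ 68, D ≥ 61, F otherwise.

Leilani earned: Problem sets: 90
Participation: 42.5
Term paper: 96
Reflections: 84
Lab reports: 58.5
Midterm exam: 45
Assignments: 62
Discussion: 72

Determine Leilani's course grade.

Discussion score 72 ≥ 45: minimum met.
Weighted total:
  Problem sets 90 × 0.12 = 10.8
  Participation 42.5 × 0.25 = 10.625
  Term paper 96 × 0.08 = 7.68
  Reflections 84 × 0.07 = 5.88
  Lab reports 58.5 × 0.05 = 2.925
  Midterm exam 45 × 0.23 = 10.35
  Assignments 62 × 0.12 = 7.44
  Discussion 72 × 0.08 = 5.76
Sum = 61.46
61.46 is ≥ 61 and < 68 → D

D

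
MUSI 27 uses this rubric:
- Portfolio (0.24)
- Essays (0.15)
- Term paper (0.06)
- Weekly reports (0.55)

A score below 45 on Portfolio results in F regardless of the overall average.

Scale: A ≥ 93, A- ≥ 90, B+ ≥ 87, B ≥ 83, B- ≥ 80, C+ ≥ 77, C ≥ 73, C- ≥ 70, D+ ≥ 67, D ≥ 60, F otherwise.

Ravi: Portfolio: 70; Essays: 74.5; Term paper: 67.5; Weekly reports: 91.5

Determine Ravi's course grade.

Portfolio score 70 ≥ 45: minimum met.
Weighted total:
  Portfolio 70 × 0.24 = 16.8
  Essays 74.5 × 0.15 = 11.175
  Term paper 67.5 × 0.06 = 4.05
  Weekly reports 91.5 × 0.55 = 50.325
Sum = 82.35
82.35 is ≥ 80 and < 83 → B-

B-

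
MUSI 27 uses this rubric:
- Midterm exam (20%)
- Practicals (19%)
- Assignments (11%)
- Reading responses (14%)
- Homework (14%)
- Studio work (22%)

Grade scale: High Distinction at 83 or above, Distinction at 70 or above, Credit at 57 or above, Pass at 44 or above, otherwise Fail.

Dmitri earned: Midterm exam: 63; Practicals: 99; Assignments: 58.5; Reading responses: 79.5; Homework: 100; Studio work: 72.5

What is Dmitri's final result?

Distinction

Weighted total:
  Midterm exam 63 × 0.2 = 12.6
  Practicals 99 × 0.19 = 18.81
  Assignments 58.5 × 0.11 = 6.435
  Reading responses 79.5 × 0.14 = 11.13
  Homework 100 × 0.14 = 14
  Studio work 72.5 × 0.22 = 15.95
Sum = 78.925
78.925 is ≥ 70 and < 83 → Distinction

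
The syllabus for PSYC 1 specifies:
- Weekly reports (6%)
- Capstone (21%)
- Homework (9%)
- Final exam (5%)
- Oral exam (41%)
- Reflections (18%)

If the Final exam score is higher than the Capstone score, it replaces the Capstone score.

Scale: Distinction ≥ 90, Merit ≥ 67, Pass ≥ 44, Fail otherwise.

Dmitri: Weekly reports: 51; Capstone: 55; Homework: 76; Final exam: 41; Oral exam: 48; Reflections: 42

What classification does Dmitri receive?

Pass

Final exam (41) ≤ Capstone (55), so Capstone stays at 55.
Weighted total:
  Weekly reports 51 × 0.06 = 3.06
  Capstone 55 × 0.21 = 11.55
  Homework 76 × 0.09 = 6.84
  Final exam 41 × 0.05 = 2.05
  Oral exam 48 × 0.41 = 19.68
  Reflections 42 × 0.18 = 7.56
Sum = 50.74
50.74 is ≥ 44 and < 67 → Pass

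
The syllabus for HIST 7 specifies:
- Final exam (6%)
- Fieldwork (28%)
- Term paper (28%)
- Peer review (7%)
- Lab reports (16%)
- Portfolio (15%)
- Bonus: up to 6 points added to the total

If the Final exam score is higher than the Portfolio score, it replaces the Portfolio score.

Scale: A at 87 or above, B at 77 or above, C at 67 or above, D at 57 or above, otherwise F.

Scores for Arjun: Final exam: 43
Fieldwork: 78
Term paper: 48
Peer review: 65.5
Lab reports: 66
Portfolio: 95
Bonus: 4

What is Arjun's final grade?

C

Final exam (43) ≤ Portfolio (95), so Portfolio stays at 95.
Weighted total:
  Final exam 43 × 0.06 = 2.58
  Fieldwork 78 × 0.28 = 21.84
  Term paper 48 × 0.28 = 13.44
  Peer review 65.5 × 0.07 = 4.585
  Lab reports 66 × 0.16 = 10.56
  Portfolio 95 × 0.15 = 14.25
Sum = 67.255
Bonus: 67.255 + 4 = 71.255
71.255 is ≥ 67 and < 77 → C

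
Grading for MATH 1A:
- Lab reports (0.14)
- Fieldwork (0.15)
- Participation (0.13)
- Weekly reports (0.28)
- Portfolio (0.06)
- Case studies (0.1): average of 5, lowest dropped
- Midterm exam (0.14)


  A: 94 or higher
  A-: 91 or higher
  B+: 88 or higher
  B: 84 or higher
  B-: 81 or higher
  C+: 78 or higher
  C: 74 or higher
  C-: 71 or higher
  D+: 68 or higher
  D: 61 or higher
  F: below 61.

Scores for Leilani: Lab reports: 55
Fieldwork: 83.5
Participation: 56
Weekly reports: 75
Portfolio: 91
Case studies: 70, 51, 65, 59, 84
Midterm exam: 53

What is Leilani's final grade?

Case studies: drop 51 → average of remaining 4 = 278/4 = 69.5
Weighted total:
  Lab reports 55 × 0.14 = 7.7
  Fieldwork 83.5 × 0.15 = 12.525
  Participation 56 × 0.13 = 7.28
  Weekly reports 75 × 0.28 = 21
  Portfolio 91 × 0.06 = 5.46
  Case studies 69.5 × 0.1 = 6.95
  Midterm exam 53 × 0.14 = 7.42
Sum = 68.335
68.335 is ≥ 68 and < 71 → D+

D+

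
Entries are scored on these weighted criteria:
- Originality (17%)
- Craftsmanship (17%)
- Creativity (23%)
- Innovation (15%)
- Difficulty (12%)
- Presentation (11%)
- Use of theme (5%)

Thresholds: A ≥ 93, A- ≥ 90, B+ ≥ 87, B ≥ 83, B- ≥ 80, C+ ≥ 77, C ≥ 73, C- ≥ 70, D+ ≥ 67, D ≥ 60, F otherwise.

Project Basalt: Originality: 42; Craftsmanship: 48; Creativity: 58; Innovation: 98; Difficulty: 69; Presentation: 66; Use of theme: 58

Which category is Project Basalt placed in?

D

Weighted total:
  Originality 42 × 0.17 = 7.14
  Craftsmanship 48 × 0.17 = 8.16
  Creativity 58 × 0.23 = 13.34
  Innovation 98 × 0.15 = 14.7
  Difficulty 69 × 0.12 = 8.28
  Presentation 66 × 0.11 = 7.26
  Use of theme 58 × 0.05 = 2.9
Sum = 61.78
61.78 is ≥ 60 and < 67 → D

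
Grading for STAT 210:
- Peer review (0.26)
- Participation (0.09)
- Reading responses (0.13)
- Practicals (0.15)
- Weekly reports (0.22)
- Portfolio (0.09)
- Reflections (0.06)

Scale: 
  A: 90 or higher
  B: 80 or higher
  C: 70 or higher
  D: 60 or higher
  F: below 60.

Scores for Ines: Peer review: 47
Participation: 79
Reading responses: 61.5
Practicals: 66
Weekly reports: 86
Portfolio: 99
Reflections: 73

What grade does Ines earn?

Weighted total:
  Peer review 47 × 0.26 = 12.22
  Participation 79 × 0.09 = 7.11
  Reading responses 61.5 × 0.13 = 7.995
  Practicals 66 × 0.15 = 9.9
  Weekly reports 86 × 0.22 = 18.92
  Portfolio 99 × 0.09 = 8.91
  Reflections 73 × 0.06 = 4.38
Sum = 69.435
69.435 is ≥ 60 and < 70 → D

D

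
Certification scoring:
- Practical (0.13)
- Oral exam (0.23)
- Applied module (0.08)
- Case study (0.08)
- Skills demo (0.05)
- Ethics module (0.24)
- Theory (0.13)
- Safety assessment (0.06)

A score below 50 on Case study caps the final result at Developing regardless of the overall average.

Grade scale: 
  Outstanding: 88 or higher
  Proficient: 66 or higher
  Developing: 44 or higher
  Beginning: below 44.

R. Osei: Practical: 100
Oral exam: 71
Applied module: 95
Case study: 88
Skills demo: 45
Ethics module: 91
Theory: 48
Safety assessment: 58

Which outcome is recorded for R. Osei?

Case study score 88 ≥ 50: minimum met.
Weighted total:
  Practical 100 × 0.13 = 13
  Oral exam 71 × 0.23 = 16.33
  Applied module 95 × 0.08 = 7.6
  Case study 88 × 0.08 = 7.04
  Skills demo 45 × 0.05 = 2.25
  Ethics module 91 × 0.24 = 21.84
  Theory 48 × 0.13 = 6.24
  Safety assessment 58 × 0.06 = 3.48
Sum = 77.78
77.78 is ≥ 66 and < 88 → Proficient

Proficient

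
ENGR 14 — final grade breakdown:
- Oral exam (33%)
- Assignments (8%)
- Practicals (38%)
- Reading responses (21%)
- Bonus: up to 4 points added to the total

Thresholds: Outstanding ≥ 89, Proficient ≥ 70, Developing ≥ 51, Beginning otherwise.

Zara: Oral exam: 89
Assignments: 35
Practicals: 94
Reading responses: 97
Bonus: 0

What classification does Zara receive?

Proficient

Weighted total:
  Oral exam 89 × 0.33 = 29.37
  Assignments 35 × 0.08 = 2.8
  Practicals 94 × 0.38 = 35.72
  Reading responses 97 × 0.21 = 20.37
Sum = 88.26
Bonus: 88.26 + 0 = 88.26
88.26 is ≥ 70 and < 89 → Proficient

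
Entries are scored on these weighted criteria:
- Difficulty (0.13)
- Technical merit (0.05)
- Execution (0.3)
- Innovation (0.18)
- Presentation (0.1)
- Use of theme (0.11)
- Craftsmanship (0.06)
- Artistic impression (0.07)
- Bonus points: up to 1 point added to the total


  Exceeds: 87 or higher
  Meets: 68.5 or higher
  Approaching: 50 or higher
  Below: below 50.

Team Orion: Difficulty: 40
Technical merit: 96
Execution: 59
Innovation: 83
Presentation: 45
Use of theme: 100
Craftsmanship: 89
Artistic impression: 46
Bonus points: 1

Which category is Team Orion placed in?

Approaching

Weighted total:
  Difficulty 40 × 0.13 = 5.2
  Technical merit 96 × 0.05 = 4.8
  Execution 59 × 0.3 = 17.7
  Innovation 83 × 0.18 = 14.94
  Presentation 45 × 0.1 = 4.5
  Use of theme 100 × 0.11 = 11
  Craftsmanship 89 × 0.06 = 5.34
  Artistic impression 46 × 0.07 = 3.22
Sum = 66.7
Bonus points: 66.7 + 1 = 67.7
67.7 is ≥ 50 and < 68.5 → Approaching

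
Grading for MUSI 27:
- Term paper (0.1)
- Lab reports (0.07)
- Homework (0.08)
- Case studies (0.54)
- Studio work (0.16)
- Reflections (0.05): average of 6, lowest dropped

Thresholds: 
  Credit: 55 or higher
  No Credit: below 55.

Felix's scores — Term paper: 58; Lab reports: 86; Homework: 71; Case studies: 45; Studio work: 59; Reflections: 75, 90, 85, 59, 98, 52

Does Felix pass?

Reflections: drop 52 → average of remaining 5 = 407/5 = 81.4
Weighted total:
  Term paper 58 × 0.1 = 5.8
  Lab reports 86 × 0.07 = 6.02
  Homework 71 × 0.08 = 5.68
  Case studies 45 × 0.54 = 24.3
  Studio work 59 × 0.16 = 9.44
  Reflections 81.4 × 0.05 = 4.07
Sum = 55.31
55.31 ≥ 55 → Credit

Credit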